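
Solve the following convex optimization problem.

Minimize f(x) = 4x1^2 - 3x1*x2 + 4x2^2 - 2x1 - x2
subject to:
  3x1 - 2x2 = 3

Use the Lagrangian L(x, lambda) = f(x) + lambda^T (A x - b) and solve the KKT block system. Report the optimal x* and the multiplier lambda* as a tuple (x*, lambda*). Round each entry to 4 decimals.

Form the Lagrangian:
  L(x, lambda) = (1/2) x^T Q x + c^T x + lambda^T (A x - b)
Stationarity (grad_x L = 0): Q x + c + A^T lambda = 0.
Primal feasibility: A x = b.

This gives the KKT block system:
  [ Q   A^T ] [ x     ]   [-c ]
  [ A    0  ] [ lambda ] = [ b ]

Solving the linear system:
  x*      = (1, 0)
  lambda* = (-2)
  f(x*)   = 2

x* = (1, 0), lambda* = (-2)


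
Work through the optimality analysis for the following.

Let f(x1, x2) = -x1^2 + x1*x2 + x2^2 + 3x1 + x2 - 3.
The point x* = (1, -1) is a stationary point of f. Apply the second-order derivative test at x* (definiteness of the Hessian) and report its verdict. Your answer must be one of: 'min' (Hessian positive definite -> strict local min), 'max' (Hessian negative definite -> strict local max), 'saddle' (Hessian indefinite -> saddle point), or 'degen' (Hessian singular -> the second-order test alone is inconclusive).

Compute the Hessian H = grad^2 f:
  H = [[-2, 1], [1, 2]]
Verify stationarity: grad f(x*) = H x* + g = (0, 0).
Eigenvalues of H: -2.2361, 2.2361.
Eigenvalues have mixed signs, so H is indefinite -> x* is a saddle point.

saddle


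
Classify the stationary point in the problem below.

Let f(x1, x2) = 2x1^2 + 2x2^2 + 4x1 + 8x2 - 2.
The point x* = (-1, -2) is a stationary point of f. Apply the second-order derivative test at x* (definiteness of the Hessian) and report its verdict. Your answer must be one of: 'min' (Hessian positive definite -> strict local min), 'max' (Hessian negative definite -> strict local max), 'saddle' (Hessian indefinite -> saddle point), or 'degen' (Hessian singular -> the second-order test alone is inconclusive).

Compute the Hessian H = grad^2 f:
  H = [[4, 0], [0, 4]]
Verify stationarity: grad f(x*) = H x* + g = (0, 0).
Eigenvalues of H: 4, 4.
Both eigenvalues > 0, so H is positive definite -> x* is a strict local min.

min


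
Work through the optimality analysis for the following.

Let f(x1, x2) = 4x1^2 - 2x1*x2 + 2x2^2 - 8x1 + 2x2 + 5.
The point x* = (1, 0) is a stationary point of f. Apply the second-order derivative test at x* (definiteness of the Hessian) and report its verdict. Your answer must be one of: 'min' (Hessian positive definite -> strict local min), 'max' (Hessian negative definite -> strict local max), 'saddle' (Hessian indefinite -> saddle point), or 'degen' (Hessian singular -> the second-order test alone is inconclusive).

Compute the Hessian H = grad^2 f:
  H = [[8, -2], [-2, 4]]
Verify stationarity: grad f(x*) = H x* + g = (0, 0).
Eigenvalues of H: 3.1716, 8.8284.
Both eigenvalues > 0, so H is positive definite -> x* is a strict local min.

min


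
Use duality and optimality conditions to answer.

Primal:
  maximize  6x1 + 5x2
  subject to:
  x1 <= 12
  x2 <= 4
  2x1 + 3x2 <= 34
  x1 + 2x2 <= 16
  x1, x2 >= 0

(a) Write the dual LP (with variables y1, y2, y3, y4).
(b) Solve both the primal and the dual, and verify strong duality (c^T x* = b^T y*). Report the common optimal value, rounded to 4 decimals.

The standard primal-dual pair for 'max c^T x s.t. A x <= b, x >= 0' is:
  Dual:  min b^T y  s.t.  A^T y >= c,  y >= 0.

So the dual LP is:
  minimize  12y1 + 4y2 + 34y3 + 16y4
  subject to:
    y1 + 2y3 + y4 >= 6
    y2 + 3y3 + 2y4 >= 5
    y1, y2, y3, y4 >= 0

Solving the primal: x* = (12, 2).
  primal value c^T x* = 82.
Solving the dual: y* = (3.5, 0, 0, 2.5).
  dual value b^T y* = 82.
Strong duality: c^T x* = b^T y*. Confirmed.

82


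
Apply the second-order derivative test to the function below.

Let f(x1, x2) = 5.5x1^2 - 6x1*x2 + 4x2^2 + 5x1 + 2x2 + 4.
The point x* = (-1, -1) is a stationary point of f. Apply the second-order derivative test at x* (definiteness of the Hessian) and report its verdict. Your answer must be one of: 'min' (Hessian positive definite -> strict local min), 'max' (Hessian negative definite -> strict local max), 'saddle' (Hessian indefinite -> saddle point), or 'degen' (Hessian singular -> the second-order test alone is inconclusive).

Compute the Hessian H = grad^2 f:
  H = [[11, -6], [-6, 8]]
Verify stationarity: grad f(x*) = H x* + g = (0, 0).
Eigenvalues of H: 3.3153, 15.6847.
Both eigenvalues > 0, so H is positive definite -> x* is a strict local min.

min


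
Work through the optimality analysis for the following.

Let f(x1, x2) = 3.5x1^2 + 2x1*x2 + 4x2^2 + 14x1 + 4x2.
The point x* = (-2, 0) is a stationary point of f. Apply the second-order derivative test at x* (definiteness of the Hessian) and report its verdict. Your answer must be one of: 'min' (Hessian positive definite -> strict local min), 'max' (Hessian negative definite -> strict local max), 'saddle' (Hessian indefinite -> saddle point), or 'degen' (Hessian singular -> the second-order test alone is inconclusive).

Compute the Hessian H = grad^2 f:
  H = [[7, 2], [2, 8]]
Verify stationarity: grad f(x*) = H x* + g = (0, 0).
Eigenvalues of H: 5.4384, 9.5616.
Both eigenvalues > 0, so H is positive definite -> x* is a strict local min.

min


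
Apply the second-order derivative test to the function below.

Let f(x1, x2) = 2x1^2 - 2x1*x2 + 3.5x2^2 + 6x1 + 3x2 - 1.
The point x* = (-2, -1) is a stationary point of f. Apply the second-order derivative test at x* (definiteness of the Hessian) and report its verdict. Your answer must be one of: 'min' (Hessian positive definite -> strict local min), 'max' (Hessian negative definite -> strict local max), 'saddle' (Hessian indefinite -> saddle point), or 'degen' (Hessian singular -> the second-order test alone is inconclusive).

Compute the Hessian H = grad^2 f:
  H = [[4, -2], [-2, 7]]
Verify stationarity: grad f(x*) = H x* + g = (0, 0).
Eigenvalues of H: 3, 8.
Both eigenvalues > 0, so H is positive definite -> x* is a strict local min.

min


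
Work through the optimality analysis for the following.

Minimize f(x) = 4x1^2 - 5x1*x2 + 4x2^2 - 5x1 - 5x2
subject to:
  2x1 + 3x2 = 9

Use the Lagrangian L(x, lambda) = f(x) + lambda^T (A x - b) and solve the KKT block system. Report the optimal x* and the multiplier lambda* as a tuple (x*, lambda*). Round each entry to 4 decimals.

Form the Lagrangian:
  L(x, lambda) = (1/2) x^T Q x + c^T x + lambda^T (A x - b)
Stationarity (grad_x L = 0): Q x + c + A^T lambda = 0.
Primal feasibility: A x = b.

This gives the KKT block system:
  [ Q   A^T ] [ x     ]   [-c ]
  [ A    0  ] [ lambda ] = [ b ]

Solving the linear system:
  x*      = (1.7927, 1.8049)
  lambda* = (-0.1585)
  f(x*)   = -8.2805

x* = (1.7927, 1.8049), lambda* = (-0.1585)


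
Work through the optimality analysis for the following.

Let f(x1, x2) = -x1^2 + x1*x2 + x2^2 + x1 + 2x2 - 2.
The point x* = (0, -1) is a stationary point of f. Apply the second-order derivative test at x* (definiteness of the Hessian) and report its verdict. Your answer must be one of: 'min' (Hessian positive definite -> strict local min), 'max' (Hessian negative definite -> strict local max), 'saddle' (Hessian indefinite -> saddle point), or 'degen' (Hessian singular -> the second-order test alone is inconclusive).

Compute the Hessian H = grad^2 f:
  H = [[-2, 1], [1, 2]]
Verify stationarity: grad f(x*) = H x* + g = (0, 0).
Eigenvalues of H: -2.2361, 2.2361.
Eigenvalues have mixed signs, so H is indefinite -> x* is a saddle point.

saddle


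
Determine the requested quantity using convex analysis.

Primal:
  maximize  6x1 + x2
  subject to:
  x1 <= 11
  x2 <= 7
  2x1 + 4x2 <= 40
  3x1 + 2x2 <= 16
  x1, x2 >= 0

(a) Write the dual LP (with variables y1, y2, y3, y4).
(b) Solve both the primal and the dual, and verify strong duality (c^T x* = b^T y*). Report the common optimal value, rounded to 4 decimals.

The standard primal-dual pair for 'max c^T x s.t. A x <= b, x >= 0' is:
  Dual:  min b^T y  s.t.  A^T y >= c,  y >= 0.

So the dual LP is:
  minimize  11y1 + 7y2 + 40y3 + 16y4
  subject to:
    y1 + 2y3 + 3y4 >= 6
    y2 + 4y3 + 2y4 >= 1
    y1, y2, y3, y4 >= 0

Solving the primal: x* = (5.3333, 0).
  primal value c^T x* = 32.
Solving the dual: y* = (0, 0, 0, 2).
  dual value b^T y* = 32.
Strong duality: c^T x* = b^T y*. Confirmed.

32


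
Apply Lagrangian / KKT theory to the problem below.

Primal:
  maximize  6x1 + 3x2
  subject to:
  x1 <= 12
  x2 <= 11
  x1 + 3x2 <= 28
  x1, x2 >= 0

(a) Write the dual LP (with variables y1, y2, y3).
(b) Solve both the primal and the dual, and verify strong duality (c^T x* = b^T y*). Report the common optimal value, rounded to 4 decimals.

The standard primal-dual pair for 'max c^T x s.t. A x <= b, x >= 0' is:
  Dual:  min b^T y  s.t.  A^T y >= c,  y >= 0.

So the dual LP is:
  minimize  12y1 + 11y2 + 28y3
  subject to:
    y1 + y3 >= 6
    y2 + 3y3 >= 3
    y1, y2, y3 >= 0

Solving the primal: x* = (12, 5.3333).
  primal value c^T x* = 88.
Solving the dual: y* = (5, 0, 1).
  dual value b^T y* = 88.
Strong duality: c^T x* = b^T y*. Confirmed.

88


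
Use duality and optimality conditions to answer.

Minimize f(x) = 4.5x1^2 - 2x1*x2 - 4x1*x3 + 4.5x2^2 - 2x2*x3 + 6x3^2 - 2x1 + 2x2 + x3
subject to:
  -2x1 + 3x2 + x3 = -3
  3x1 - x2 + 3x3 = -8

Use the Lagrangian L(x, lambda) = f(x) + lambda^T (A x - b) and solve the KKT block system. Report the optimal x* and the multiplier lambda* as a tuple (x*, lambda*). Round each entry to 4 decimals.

Form the Lagrangian:
  L(x, lambda) = (1/2) x^T Q x + c^T x + lambda^T (A x - b)
Stationarity (grad_x L = 0): Q x + c + A^T lambda = 0.
Primal feasibility: A x = b.

This gives the KKT block system:
  [ Q   A^T ] [ x     ]   [-c ]
  [ A    0  ] [ lambda ] = [ b ]

Solving the linear system:
  x*      = (-1.3747, -1.3372, -1.7377)
  lambda* = (2.311, 3.1229)
  f(x*)   = 15.1266

x* = (-1.3747, -1.3372, -1.7377), lambda* = (2.311, 3.1229)


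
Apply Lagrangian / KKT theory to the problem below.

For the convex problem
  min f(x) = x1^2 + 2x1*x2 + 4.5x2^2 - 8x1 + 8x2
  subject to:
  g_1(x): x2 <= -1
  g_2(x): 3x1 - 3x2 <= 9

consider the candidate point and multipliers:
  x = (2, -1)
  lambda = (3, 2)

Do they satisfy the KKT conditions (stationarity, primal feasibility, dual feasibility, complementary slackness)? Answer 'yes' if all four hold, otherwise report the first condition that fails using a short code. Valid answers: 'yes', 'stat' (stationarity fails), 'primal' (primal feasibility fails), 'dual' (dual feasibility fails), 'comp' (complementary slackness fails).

Gradient of f: grad f(x) = Q x + c = (-6, 3)
Constraint values g_i(x) = a_i^T x - b_i:
  g_1((2, -1)) = 0
  g_2((2, -1)) = 0
Stationarity residual: grad f(x) + sum_i lambda_i a_i = (0, 0)
  -> stationarity OK
Primal feasibility (all g_i <= 0): OK
Dual feasibility (all lambda_i >= 0): OK
Complementary slackness (lambda_i * g_i(x) = 0 for all i): OK

Verdict: yes, KKT holds.

yes


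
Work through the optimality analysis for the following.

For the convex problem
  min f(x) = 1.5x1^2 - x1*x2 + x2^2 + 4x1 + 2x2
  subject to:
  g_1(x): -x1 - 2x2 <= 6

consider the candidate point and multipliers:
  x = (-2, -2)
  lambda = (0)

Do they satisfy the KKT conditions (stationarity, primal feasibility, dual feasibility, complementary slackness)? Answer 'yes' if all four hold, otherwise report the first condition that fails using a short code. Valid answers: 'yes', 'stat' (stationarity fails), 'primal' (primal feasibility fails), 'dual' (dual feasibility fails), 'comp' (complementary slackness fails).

Gradient of f: grad f(x) = Q x + c = (0, 0)
Constraint values g_i(x) = a_i^T x - b_i:
  g_1((-2, -2)) = 0
Stationarity residual: grad f(x) + sum_i lambda_i a_i = (0, 0)
  -> stationarity OK
Primal feasibility (all g_i <= 0): OK
Dual feasibility (all lambda_i >= 0): OK
Complementary slackness (lambda_i * g_i(x) = 0 for all i): OK

Verdict: yes, KKT holds.

yes


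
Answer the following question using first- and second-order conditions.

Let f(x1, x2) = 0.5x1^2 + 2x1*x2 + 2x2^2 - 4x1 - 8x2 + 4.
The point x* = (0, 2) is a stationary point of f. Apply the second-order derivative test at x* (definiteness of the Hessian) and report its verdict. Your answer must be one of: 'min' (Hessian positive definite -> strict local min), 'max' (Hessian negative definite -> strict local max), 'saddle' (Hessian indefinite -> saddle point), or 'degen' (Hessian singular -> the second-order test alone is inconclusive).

Compute the Hessian H = grad^2 f:
  H = [[1, 2], [2, 4]]
Verify stationarity: grad f(x*) = H x* + g = (0, 0).
Eigenvalues of H: 0, 5.
H has a zero eigenvalue (singular; positive semidefinite but not definite), so H is neither positive definite, negative definite, nor indefinite. The second-order test alone is inconclusive -> degen.
(Indeed, f is constant along the null direction of H through x*, so x* is not a strict local extremum.)

degen


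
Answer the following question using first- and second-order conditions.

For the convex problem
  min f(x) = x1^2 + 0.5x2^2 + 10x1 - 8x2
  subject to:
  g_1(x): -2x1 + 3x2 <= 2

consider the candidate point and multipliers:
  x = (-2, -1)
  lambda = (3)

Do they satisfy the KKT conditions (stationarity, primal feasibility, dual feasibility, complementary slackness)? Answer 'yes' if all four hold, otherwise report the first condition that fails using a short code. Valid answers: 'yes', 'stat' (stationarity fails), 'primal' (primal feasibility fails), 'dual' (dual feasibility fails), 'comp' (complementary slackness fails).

Gradient of f: grad f(x) = Q x + c = (6, -9)
Constraint values g_i(x) = a_i^T x - b_i:
  g_1((-2, -1)) = -1
Stationarity residual: grad f(x) + sum_i lambda_i a_i = (0, 0)
  -> stationarity OK
Primal feasibility (all g_i <= 0): OK
Dual feasibility (all lambda_i >= 0): OK
Complementary slackness (lambda_i * g_i(x) = 0 for all i): FAILS

Verdict: the first failing condition is complementary_slackness -> comp.

comp


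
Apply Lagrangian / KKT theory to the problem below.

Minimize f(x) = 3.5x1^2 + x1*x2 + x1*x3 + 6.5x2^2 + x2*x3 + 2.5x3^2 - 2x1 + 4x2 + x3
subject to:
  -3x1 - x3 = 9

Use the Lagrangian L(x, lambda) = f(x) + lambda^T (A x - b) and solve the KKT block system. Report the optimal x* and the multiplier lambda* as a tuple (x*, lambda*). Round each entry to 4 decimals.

Form the Lagrangian:
  L(x, lambda) = (1/2) x^T Q x + c^T x + lambda^T (A x - b)
Stationarity (grad_x L = 0): Q x + c + A^T lambda = 0.
Primal feasibility: A x = b.

This gives the KKT block system:
  [ Q   A^T ] [ x     ]   [-c ]
  [ A    0  ] [ lambda ] = [ b ]

Solving the linear system:
  x*      = (-2.6313, -0.0202, -1.1061)
  lambda* = (-7.1818)
  f(x*)   = 34.3561

x* = (-2.6313, -0.0202, -1.1061), lambda* = (-7.1818)


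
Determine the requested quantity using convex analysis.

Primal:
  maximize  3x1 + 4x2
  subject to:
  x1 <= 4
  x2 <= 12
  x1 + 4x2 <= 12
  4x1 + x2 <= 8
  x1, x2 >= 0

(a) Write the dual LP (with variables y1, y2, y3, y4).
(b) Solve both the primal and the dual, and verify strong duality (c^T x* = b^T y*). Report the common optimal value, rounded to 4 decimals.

The standard primal-dual pair for 'max c^T x s.t. A x <= b, x >= 0' is:
  Dual:  min b^T y  s.t.  A^T y >= c,  y >= 0.

So the dual LP is:
  minimize  4y1 + 12y2 + 12y3 + 8y4
  subject to:
    y1 + y3 + 4y4 >= 3
    y2 + 4y3 + y4 >= 4
    y1, y2, y3, y4 >= 0

Solving the primal: x* = (1.3333, 2.6667).
  primal value c^T x* = 14.6667.
Solving the dual: y* = (0, 0, 0.8667, 0.5333).
  dual value b^T y* = 14.6667.
Strong duality: c^T x* = b^T y*. Confirmed.

14.6667


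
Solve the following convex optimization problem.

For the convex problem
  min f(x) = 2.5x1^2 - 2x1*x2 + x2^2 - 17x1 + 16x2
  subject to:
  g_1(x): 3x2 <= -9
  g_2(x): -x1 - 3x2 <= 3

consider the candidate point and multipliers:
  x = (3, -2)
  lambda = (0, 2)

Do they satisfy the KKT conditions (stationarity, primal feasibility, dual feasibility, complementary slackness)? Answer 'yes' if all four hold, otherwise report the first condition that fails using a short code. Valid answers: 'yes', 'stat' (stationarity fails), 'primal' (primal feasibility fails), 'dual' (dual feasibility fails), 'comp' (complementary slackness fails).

Gradient of f: grad f(x) = Q x + c = (2, 6)
Constraint values g_i(x) = a_i^T x - b_i:
  g_1((3, -2)) = 3
  g_2((3, -2)) = 0
Stationarity residual: grad f(x) + sum_i lambda_i a_i = (0, 0)
  -> stationarity OK
Primal feasibility (all g_i <= 0): FAILS
Dual feasibility (all lambda_i >= 0): OK
Complementary slackness (lambda_i * g_i(x) = 0 for all i): OK

Verdict: the first failing condition is primal_feasibility -> primal.

primal


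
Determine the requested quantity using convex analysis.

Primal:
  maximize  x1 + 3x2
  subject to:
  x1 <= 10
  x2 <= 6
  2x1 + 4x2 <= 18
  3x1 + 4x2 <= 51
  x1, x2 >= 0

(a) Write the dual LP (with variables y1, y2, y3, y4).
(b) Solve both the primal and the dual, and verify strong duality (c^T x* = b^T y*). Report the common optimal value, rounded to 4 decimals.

The standard primal-dual pair for 'max c^T x s.t. A x <= b, x >= 0' is:
  Dual:  min b^T y  s.t.  A^T y >= c,  y >= 0.

So the dual LP is:
  minimize  10y1 + 6y2 + 18y3 + 51y4
  subject to:
    y1 + 2y3 + 3y4 >= 1
    y2 + 4y3 + 4y4 >= 3
    y1, y2, y3, y4 >= 0

Solving the primal: x* = (0, 4.5).
  primal value c^T x* = 13.5.
Solving the dual: y* = (0, 0, 0.75, 0).
  dual value b^T y* = 13.5.
Strong duality: c^T x* = b^T y*. Confirmed.

13.5


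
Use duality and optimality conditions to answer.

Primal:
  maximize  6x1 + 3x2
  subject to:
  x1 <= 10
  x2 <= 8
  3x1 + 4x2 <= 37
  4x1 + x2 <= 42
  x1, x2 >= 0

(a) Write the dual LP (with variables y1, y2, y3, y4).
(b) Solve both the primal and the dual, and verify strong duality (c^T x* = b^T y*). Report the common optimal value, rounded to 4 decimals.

The standard primal-dual pair for 'max c^T x s.t. A x <= b, x >= 0' is:
  Dual:  min b^T y  s.t.  A^T y >= c,  y >= 0.

So the dual LP is:
  minimize  10y1 + 8y2 + 37y3 + 42y4
  subject to:
    y1 + 3y3 + 4y4 >= 6
    y2 + 4y3 + y4 >= 3
    y1, y2, y3, y4 >= 0

Solving the primal: x* = (10, 1.75).
  primal value c^T x* = 65.25.
Solving the dual: y* = (3.75, 0, 0.75, 0).
  dual value b^T y* = 65.25.
Strong duality: c^T x* = b^T y*. Confirmed.

65.25


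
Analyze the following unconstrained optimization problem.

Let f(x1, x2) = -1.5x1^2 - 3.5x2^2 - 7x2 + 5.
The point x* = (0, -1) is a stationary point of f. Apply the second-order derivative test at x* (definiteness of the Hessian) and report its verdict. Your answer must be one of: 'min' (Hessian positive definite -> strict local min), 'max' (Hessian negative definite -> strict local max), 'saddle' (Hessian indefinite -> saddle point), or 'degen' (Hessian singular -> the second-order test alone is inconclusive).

Compute the Hessian H = grad^2 f:
  H = [[-3, 0], [0, -7]]
Verify stationarity: grad f(x*) = H x* + g = (0, 0).
Eigenvalues of H: -7, -3.
Both eigenvalues < 0, so H is negative definite -> x* is a strict local max.

max


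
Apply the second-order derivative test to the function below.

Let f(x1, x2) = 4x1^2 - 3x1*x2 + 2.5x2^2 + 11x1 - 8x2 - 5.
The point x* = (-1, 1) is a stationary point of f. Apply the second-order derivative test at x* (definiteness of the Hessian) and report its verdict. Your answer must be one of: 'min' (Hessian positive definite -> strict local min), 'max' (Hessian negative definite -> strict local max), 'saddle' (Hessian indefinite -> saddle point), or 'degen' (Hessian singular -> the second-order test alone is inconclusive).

Compute the Hessian H = grad^2 f:
  H = [[8, -3], [-3, 5]]
Verify stationarity: grad f(x*) = H x* + g = (0, 0).
Eigenvalues of H: 3.1459, 9.8541.
Both eigenvalues > 0, so H is positive definite -> x* is a strict local min.

min


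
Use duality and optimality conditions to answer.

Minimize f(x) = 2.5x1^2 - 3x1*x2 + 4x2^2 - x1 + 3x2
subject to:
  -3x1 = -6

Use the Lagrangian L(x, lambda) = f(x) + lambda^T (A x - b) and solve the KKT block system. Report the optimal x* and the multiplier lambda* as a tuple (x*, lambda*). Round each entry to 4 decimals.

Form the Lagrangian:
  L(x, lambda) = (1/2) x^T Q x + c^T x + lambda^T (A x - b)
Stationarity (grad_x L = 0): Q x + c + A^T lambda = 0.
Primal feasibility: A x = b.

This gives the KKT block system:
  [ Q   A^T ] [ x     ]   [-c ]
  [ A    0  ] [ lambda ] = [ b ]

Solving the linear system:
  x*      = (2, 0.375)
  lambda* = (2.625)
  f(x*)   = 7.4375

x* = (2, 0.375), lambda* = (2.625)


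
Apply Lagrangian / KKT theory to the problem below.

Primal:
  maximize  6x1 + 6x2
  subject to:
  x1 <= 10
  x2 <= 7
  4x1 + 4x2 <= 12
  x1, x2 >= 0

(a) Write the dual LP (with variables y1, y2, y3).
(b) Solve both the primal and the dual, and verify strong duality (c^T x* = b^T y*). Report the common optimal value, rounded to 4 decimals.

The standard primal-dual pair for 'max c^T x s.t. A x <= b, x >= 0' is:
  Dual:  min b^T y  s.t.  A^T y >= c,  y >= 0.

So the dual LP is:
  minimize  10y1 + 7y2 + 12y3
  subject to:
    y1 + 4y3 >= 6
    y2 + 4y3 >= 6
    y1, y2, y3 >= 0

Solving the primal: x* = (3, 0).
  primal value c^T x* = 18.
Solving the dual: y* = (0, 0, 1.5).
  dual value b^T y* = 18.
Strong duality: c^T x* = b^T y*. Confirmed.

18


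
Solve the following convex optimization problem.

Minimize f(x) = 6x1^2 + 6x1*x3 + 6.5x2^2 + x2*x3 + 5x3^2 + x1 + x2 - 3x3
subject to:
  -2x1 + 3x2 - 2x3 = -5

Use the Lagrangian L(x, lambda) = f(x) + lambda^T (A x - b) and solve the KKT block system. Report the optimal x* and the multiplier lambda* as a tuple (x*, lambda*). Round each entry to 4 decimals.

Form the Lagrangian:
  L(x, lambda) = (1/2) x^T Q x + c^T x + lambda^T (A x - b)
Stationarity (grad_x L = 0): Q x + c + A^T lambda = 0.
Primal feasibility: A x = b.

This gives the KKT block system:
  [ Q   A^T ] [ x     ]   [-c ]
  [ A    0  ] [ lambda ] = [ b ]

Solving the linear system:
  x*      = (-0.0729, -0.9613, 1.131)
  lambda* = (3.4554)
  f(x*)   = 6.4249

x* = (-0.0729, -0.9613, 1.131), lambda* = (3.4554)


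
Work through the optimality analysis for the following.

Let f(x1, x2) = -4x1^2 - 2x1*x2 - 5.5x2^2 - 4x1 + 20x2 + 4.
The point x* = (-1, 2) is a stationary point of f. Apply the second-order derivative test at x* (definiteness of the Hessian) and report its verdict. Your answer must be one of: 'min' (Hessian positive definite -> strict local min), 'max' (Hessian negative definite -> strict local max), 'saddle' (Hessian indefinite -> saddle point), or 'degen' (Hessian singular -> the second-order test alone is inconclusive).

Compute the Hessian H = grad^2 f:
  H = [[-8, -2], [-2, -11]]
Verify stationarity: grad f(x*) = H x* + g = (0, 0).
Eigenvalues of H: -12, -7.
Both eigenvalues < 0, so H is negative definite -> x* is a strict local max.

max


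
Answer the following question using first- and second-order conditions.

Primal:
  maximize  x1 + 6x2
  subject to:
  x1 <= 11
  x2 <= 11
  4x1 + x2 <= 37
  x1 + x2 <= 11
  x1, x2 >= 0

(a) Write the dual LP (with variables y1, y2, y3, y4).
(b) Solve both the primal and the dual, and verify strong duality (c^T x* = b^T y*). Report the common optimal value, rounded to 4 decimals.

The standard primal-dual pair for 'max c^T x s.t. A x <= b, x >= 0' is:
  Dual:  min b^T y  s.t.  A^T y >= c,  y >= 0.

So the dual LP is:
  minimize  11y1 + 11y2 + 37y3 + 11y4
  subject to:
    y1 + 4y3 + y4 >= 1
    y2 + y3 + y4 >= 6
    y1, y2, y3, y4 >= 0

Solving the primal: x* = (0, 11).
  primal value c^T x* = 66.
Solving the dual: y* = (0, 5, 0, 1).
  dual value b^T y* = 66.
Strong duality: c^T x* = b^T y*. Confirmed.

66


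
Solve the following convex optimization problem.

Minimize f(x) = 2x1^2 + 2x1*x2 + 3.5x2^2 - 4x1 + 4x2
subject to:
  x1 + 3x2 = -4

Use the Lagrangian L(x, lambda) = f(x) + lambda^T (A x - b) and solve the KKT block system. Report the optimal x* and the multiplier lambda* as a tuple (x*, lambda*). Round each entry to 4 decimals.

Form the Lagrangian:
  L(x, lambda) = (1/2) x^T Q x + c^T x + lambda^T (A x - b)
Stationarity (grad_x L = 0): Q x + c + A^T lambda = 0.
Primal feasibility: A x = b.

This gives the KKT block system:
  [ Q   A^T ] [ x     ]   [-c ]
  [ A    0  ] [ lambda ] = [ b ]

Solving the linear system:
  x*      = (1.4194, -1.8065)
  lambda* = (1.9355)
  f(x*)   = -2.5806

x* = (1.4194, -1.8065), lambda* = (1.9355)


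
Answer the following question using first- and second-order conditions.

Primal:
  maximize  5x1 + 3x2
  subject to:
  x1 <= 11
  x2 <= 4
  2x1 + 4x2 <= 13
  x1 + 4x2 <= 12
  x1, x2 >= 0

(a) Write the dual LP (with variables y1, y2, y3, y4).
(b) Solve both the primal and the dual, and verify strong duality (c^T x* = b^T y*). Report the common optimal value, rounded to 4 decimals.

The standard primal-dual pair for 'max c^T x s.t. A x <= b, x >= 0' is:
  Dual:  min b^T y  s.t.  A^T y >= c,  y >= 0.

So the dual LP is:
  minimize  11y1 + 4y2 + 13y3 + 12y4
  subject to:
    y1 + 2y3 + y4 >= 5
    y2 + 4y3 + 4y4 >= 3
    y1, y2, y3, y4 >= 0

Solving the primal: x* = (6.5, 0).
  primal value c^T x* = 32.5.
Solving the dual: y* = (0, 0, 2.5, 0).
  dual value b^T y* = 32.5.
Strong duality: c^T x* = b^T y*. Confirmed.

32.5


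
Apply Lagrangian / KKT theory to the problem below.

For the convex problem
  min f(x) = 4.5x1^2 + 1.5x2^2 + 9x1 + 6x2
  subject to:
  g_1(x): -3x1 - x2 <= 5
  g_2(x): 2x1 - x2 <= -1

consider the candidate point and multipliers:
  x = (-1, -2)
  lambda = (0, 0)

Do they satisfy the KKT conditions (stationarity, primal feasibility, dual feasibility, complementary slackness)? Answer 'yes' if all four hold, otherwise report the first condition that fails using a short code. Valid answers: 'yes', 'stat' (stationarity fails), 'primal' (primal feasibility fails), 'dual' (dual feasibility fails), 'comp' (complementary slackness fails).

Gradient of f: grad f(x) = Q x + c = (0, 0)
Constraint values g_i(x) = a_i^T x - b_i:
  g_1((-1, -2)) = 0
  g_2((-1, -2)) = 1
Stationarity residual: grad f(x) + sum_i lambda_i a_i = (0, 0)
  -> stationarity OK
Primal feasibility (all g_i <= 0): FAILS
Dual feasibility (all lambda_i >= 0): OK
Complementary slackness (lambda_i * g_i(x) = 0 for all i): OK

Verdict: the first failing condition is primal_feasibility -> primal.

primal


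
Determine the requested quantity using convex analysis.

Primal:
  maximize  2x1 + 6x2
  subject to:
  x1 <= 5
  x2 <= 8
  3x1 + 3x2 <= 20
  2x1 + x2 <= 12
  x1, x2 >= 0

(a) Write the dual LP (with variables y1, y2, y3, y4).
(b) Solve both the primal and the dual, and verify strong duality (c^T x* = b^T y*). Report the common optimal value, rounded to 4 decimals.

The standard primal-dual pair for 'max c^T x s.t. A x <= b, x >= 0' is:
  Dual:  min b^T y  s.t.  A^T y >= c,  y >= 0.

So the dual LP is:
  minimize  5y1 + 8y2 + 20y3 + 12y4
  subject to:
    y1 + 3y3 + 2y4 >= 2
    y2 + 3y3 + y4 >= 6
    y1, y2, y3, y4 >= 0

Solving the primal: x* = (0, 6.6667).
  primal value c^T x* = 40.
Solving the dual: y* = (0, 0, 2, 0).
  dual value b^T y* = 40.
Strong duality: c^T x* = b^T y*. Confirmed.

40


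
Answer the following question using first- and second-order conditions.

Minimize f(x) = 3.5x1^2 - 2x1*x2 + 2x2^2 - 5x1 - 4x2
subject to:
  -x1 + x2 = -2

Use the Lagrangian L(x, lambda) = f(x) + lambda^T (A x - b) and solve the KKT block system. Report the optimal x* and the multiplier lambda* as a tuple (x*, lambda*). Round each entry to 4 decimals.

Form the Lagrangian:
  L(x, lambda) = (1/2) x^T Q x + c^T x + lambda^T (A x - b)
Stationarity (grad_x L = 0): Q x + c + A^T lambda = 0.
Primal feasibility: A x = b.

This gives the KKT block system:
  [ Q   A^T ] [ x     ]   [-c ]
  [ A    0  ] [ lambda ] = [ b ]

Solving the linear system:
  x*      = (1.8571, -0.1429)
  lambda* = (8.2857)
  f(x*)   = 3.9286

x* = (1.8571, -0.1429), lambda* = (8.2857)


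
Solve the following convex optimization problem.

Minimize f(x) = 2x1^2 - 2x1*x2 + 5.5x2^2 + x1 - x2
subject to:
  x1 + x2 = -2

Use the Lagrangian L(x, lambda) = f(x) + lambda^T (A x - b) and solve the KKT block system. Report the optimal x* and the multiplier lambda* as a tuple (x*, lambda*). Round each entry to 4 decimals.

Form the Lagrangian:
  L(x, lambda) = (1/2) x^T Q x + c^T x + lambda^T (A x - b)
Stationarity (grad_x L = 0): Q x + c + A^T lambda = 0.
Primal feasibility: A x = b.

This gives the KKT block system:
  [ Q   A^T ] [ x     ]   [-c ]
  [ A    0  ] [ lambda ] = [ b ]

Solving the linear system:
  x*      = (-1.4737, -0.5263)
  lambda* = (3.8421)
  f(x*)   = 3.3684

x* = (-1.4737, -0.5263), lambda* = (3.8421)


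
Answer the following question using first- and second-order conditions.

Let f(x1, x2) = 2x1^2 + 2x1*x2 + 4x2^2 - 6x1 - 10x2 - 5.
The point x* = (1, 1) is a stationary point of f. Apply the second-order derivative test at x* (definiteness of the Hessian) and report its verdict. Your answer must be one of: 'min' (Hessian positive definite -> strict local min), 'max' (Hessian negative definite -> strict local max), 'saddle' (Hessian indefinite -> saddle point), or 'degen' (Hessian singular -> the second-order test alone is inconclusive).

Compute the Hessian H = grad^2 f:
  H = [[4, 2], [2, 8]]
Verify stationarity: grad f(x*) = H x* + g = (0, 0).
Eigenvalues of H: 3.1716, 8.8284.
Both eigenvalues > 0, so H is positive definite -> x* is a strict local min.

min


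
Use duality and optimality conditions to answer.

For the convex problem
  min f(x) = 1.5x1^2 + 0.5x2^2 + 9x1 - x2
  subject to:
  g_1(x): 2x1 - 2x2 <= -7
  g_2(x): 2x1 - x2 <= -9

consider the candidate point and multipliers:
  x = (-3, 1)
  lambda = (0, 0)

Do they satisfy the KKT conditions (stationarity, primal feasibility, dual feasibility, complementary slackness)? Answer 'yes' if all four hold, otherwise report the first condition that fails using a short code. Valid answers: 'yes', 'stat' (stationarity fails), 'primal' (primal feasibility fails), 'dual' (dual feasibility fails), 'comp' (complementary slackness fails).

Gradient of f: grad f(x) = Q x + c = (0, 0)
Constraint values g_i(x) = a_i^T x - b_i:
  g_1((-3, 1)) = -1
  g_2((-3, 1)) = 2
Stationarity residual: grad f(x) + sum_i lambda_i a_i = (0, 0)
  -> stationarity OK
Primal feasibility (all g_i <= 0): FAILS
Dual feasibility (all lambda_i >= 0): OK
Complementary slackness (lambda_i * g_i(x) = 0 for all i): OK

Verdict: the first failing condition is primal_feasibility -> primal.

primal


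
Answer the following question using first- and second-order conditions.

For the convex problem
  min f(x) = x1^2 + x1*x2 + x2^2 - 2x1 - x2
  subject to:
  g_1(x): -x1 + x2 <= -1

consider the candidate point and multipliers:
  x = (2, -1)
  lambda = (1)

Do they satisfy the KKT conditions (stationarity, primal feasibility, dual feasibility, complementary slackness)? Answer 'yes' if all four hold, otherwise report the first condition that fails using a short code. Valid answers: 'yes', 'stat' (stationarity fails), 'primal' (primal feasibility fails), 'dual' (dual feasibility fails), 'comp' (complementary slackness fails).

Gradient of f: grad f(x) = Q x + c = (1, -1)
Constraint values g_i(x) = a_i^T x - b_i:
  g_1((2, -1)) = -2
Stationarity residual: grad f(x) + sum_i lambda_i a_i = (0, 0)
  -> stationarity OK
Primal feasibility (all g_i <= 0): OK
Dual feasibility (all lambda_i >= 0): OK
Complementary slackness (lambda_i * g_i(x) = 0 for all i): FAILS

Verdict: the first failing condition is complementary_slackness -> comp.

comp


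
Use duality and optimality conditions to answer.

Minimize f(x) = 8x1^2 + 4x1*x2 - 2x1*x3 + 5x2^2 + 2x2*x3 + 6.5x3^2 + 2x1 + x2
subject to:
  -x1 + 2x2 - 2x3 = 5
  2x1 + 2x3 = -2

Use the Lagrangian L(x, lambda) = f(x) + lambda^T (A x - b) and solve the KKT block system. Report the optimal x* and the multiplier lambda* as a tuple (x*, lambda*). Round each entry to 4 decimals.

Form the Lagrangian:
  L(x, lambda) = (1/2) x^T Q x + c^T x + lambda^T (A x - b)
Stationarity (grad_x L = 0): Q x + c + A^T lambda = 0.
Primal feasibility: A x = b.

This gives the KKT block system:
  [ Q   A^T ] [ x     ]   [-c ]
  [ A    0  ] [ lambda ] = [ b ]

Solving the linear system:
  x*      = (-0.3881, 1.694, -0.6119)
  lambda* = (-7.5821, -5.6866)
  f(x*)   = 13.7276

x* = (-0.3881, 1.694, -0.6119), lambda* = (-7.5821, -5.6866)


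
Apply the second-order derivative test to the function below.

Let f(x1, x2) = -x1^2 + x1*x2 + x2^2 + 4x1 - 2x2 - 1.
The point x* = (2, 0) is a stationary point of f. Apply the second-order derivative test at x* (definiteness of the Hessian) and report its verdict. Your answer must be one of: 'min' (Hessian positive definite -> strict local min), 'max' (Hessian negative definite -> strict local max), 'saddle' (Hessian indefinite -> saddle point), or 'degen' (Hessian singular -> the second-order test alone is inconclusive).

Compute the Hessian H = grad^2 f:
  H = [[-2, 1], [1, 2]]
Verify stationarity: grad f(x*) = H x* + g = (0, 0).
Eigenvalues of H: -2.2361, 2.2361.
Eigenvalues have mixed signs, so H is indefinite -> x* is a saddle point.

saddle


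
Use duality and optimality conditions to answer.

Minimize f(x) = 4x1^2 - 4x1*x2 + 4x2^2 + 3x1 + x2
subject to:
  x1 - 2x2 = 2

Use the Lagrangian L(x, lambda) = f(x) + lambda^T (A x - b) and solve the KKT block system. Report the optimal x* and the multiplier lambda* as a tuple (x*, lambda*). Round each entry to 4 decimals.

Form the Lagrangian:
  L(x, lambda) = (1/2) x^T Q x + c^T x + lambda^T (A x - b)
Stationarity (grad_x L = 0): Q x + c + A^T lambda = 0.
Primal feasibility: A x = b.

This gives the KKT block system:
  [ Q   A^T ] [ x     ]   [-c ]
  [ A    0  ] [ lambda ] = [ b ]

Solving the linear system:
  x*      = (-0.5833, -1.2917)
  lambda* = (-3.5)
  f(x*)   = 1.9792

x* = (-0.5833, -1.2917), lambda* = (-3.5)


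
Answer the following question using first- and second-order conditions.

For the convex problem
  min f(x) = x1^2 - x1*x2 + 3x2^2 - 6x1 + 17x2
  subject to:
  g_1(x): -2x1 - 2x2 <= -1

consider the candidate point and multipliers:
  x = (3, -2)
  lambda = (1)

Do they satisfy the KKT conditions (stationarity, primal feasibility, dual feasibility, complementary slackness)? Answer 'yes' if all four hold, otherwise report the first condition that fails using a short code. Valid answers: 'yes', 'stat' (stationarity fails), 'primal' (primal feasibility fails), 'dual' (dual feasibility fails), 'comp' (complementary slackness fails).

Gradient of f: grad f(x) = Q x + c = (2, 2)
Constraint values g_i(x) = a_i^T x - b_i:
  g_1((3, -2)) = -1
Stationarity residual: grad f(x) + sum_i lambda_i a_i = (0, 0)
  -> stationarity OK
Primal feasibility (all g_i <= 0): OK
Dual feasibility (all lambda_i >= 0): OK
Complementary slackness (lambda_i * g_i(x) = 0 for all i): FAILS

Verdict: the first failing condition is complementary_slackness -> comp.

comp


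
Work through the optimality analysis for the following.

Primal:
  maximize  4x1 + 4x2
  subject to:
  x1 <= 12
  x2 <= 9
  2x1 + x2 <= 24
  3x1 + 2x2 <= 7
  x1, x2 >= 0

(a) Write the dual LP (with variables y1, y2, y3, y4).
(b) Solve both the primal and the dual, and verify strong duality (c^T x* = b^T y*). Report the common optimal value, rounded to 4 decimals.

The standard primal-dual pair for 'max c^T x s.t. A x <= b, x >= 0' is:
  Dual:  min b^T y  s.t.  A^T y >= c,  y >= 0.

So the dual LP is:
  minimize  12y1 + 9y2 + 24y3 + 7y4
  subject to:
    y1 + 2y3 + 3y4 >= 4
    y2 + y3 + 2y4 >= 4
    y1, y2, y3, y4 >= 0

Solving the primal: x* = (0, 3.5).
  primal value c^T x* = 14.
Solving the dual: y* = (0, 0, 0, 2).
  dual value b^T y* = 14.
Strong duality: c^T x* = b^T y*. Confirmed.

14


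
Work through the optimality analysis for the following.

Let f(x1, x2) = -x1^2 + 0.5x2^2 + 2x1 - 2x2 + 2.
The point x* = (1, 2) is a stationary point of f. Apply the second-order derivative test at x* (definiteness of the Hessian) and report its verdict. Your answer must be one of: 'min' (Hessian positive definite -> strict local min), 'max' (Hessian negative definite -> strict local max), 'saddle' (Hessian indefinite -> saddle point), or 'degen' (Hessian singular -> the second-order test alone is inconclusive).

Compute the Hessian H = grad^2 f:
  H = [[-2, 0], [0, 1]]
Verify stationarity: grad f(x*) = H x* + g = (0, 0).
Eigenvalues of H: -2, 1.
Eigenvalues have mixed signs, so H is indefinite -> x* is a saddle point.

saddle


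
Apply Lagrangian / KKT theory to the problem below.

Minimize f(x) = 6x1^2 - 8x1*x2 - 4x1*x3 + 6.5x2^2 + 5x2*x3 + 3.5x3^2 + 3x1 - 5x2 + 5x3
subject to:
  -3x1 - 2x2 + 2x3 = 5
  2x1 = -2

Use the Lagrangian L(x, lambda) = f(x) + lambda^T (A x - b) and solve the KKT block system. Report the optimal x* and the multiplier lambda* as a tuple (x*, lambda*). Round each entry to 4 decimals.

Form the Lagrangian:
  L(x, lambda) = (1/2) x^T Q x + c^T x + lambda^T (A x - b)
Stationarity (grad_x L = 0): Q x + c + A^T lambda = 0.
Primal feasibility: A x = b.

This gives the KKT block system:
  [ Q   A^T ] [ x     ]   [-c ]
  [ A    0  ] [ lambda ] = [ b ]

Solving the linear system:
  x*      = (-1, -0.8, 0.2)
  lambda* = (-3.2, -3.1)
  f(x*)   = 5.9

x* = (-1, -0.8, 0.2), lambda* = (-3.2, -3.1)


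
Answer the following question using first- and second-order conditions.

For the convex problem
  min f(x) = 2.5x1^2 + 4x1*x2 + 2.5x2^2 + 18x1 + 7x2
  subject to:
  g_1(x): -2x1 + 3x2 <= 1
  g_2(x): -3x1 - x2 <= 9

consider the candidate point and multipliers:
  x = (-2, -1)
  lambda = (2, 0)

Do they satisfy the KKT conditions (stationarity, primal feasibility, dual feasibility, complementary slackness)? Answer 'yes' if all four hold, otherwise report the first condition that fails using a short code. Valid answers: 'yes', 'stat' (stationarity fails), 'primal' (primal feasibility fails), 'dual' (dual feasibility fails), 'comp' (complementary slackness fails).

Gradient of f: grad f(x) = Q x + c = (4, -6)
Constraint values g_i(x) = a_i^T x - b_i:
  g_1((-2, -1)) = 0
  g_2((-2, -1)) = -2
Stationarity residual: grad f(x) + sum_i lambda_i a_i = (0, 0)
  -> stationarity OK
Primal feasibility (all g_i <= 0): OK
Dual feasibility (all lambda_i >= 0): OK
Complementary slackness (lambda_i * g_i(x) = 0 for all i): OK

Verdict: yes, KKT holds.

yes


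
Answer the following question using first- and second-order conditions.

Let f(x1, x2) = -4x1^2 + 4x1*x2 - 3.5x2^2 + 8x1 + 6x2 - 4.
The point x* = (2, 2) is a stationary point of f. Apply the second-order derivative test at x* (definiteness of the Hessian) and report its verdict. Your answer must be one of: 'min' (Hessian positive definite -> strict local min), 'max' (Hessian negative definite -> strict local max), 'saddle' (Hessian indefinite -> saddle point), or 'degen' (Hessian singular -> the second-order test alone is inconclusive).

Compute the Hessian H = grad^2 f:
  H = [[-8, 4], [4, -7]]
Verify stationarity: grad f(x*) = H x* + g = (0, 0).
Eigenvalues of H: -11.5311, -3.4689.
Both eigenvalues < 0, so H is negative definite -> x* is a strict local max.

max


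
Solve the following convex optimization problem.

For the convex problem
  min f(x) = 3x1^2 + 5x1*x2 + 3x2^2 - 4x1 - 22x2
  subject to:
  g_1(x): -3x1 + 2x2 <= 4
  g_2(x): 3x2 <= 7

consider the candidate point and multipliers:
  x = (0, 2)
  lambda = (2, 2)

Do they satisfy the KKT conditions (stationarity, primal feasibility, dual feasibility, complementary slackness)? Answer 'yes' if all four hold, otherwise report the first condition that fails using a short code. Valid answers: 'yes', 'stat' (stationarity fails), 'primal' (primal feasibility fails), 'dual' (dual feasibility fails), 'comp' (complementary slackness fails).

Gradient of f: grad f(x) = Q x + c = (6, -10)
Constraint values g_i(x) = a_i^T x - b_i:
  g_1((0, 2)) = 0
  g_2((0, 2)) = -1
Stationarity residual: grad f(x) + sum_i lambda_i a_i = (0, 0)
  -> stationarity OK
Primal feasibility (all g_i <= 0): OK
Dual feasibility (all lambda_i >= 0): OK
Complementary slackness (lambda_i * g_i(x) = 0 for all i): FAILS

Verdict: the first failing condition is complementary_slackness -> comp.

comp


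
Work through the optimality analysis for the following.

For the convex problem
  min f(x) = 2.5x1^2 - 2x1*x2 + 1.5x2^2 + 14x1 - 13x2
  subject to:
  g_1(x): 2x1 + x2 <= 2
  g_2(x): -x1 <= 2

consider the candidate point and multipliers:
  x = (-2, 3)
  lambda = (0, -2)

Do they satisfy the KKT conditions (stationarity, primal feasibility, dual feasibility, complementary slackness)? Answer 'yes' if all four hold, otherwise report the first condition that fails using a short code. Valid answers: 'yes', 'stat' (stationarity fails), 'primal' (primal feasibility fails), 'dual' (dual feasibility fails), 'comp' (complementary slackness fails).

Gradient of f: grad f(x) = Q x + c = (-2, 0)
Constraint values g_i(x) = a_i^T x - b_i:
  g_1((-2, 3)) = -3
  g_2((-2, 3)) = 0
Stationarity residual: grad f(x) + sum_i lambda_i a_i = (0, 0)
  -> stationarity OK
Primal feasibility (all g_i <= 0): OK
Dual feasibility (all lambda_i >= 0): FAILS
Complementary slackness (lambda_i * g_i(x) = 0 for all i): OK

Verdict: the first failing condition is dual_feasibility -> dual.

dual
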